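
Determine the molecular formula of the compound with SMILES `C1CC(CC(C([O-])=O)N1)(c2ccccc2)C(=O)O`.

Heavy atoms from the SMILES: 13 C, 1 N, 4 O.
Implicit hydrogens by atom environment:
  5 × C (aromatic): 1 H each → 5
  3 × C: 2 H each → 6
  3 × C: no H
  2 × O: no H
  1 × C: 1 H
  1 × C (aromatic): no H
  1 × N: 1 H
  1 × O: 1 H
  1 × O (charge -1): no H
  Total hydrogens = 14.
Net charge -1.
Molecular formula: C13H14NO4-

C13H14NO4-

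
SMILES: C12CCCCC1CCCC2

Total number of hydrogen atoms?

18

Hydrogens are implicit in SMILES; fill each atom to its normal valence:
  8 × C: 2 H each → 16
  2 × C: 1 H each → 2
  Total hydrogens = 18.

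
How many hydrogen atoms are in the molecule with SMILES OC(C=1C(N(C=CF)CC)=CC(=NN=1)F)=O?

Hydrogens are implicit in SMILES; fill each atom to its normal valence:
  3 × C (aromatic): no H
  2 × C: 1 H each → 2
  2 × F: no H
  2 × N (aromatic): no H
  1 × C: 3 H
  1 × C: 2 H
  1 × C (aromatic): 1 H
  1 × C: no H
  1 × N: no H
  1 × O: 1 H
  1 × O: no H
  Total hydrogens = 9.

9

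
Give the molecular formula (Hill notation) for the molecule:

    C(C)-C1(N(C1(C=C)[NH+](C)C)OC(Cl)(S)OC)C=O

Heavy atoms from the SMILES: 11 C, 1 Cl, 2 N, 3 O, 1 S.
Implicit hydrogens by atom environment:
  4 × C: 3 H each → 12
  3 × C: no H
  3 × O: no H
  2 × C: 2 H each → 4
  2 × C: 1 H each → 2
  1 × Cl: no H
  1 × N (charge +1): 1 H
  1 × N: no H
  1 × S: 1 H
  Total hydrogens = 20.
Net charge +1.
Molecular formula: C11H20ClN2O3S+

C11H20ClN2O3S+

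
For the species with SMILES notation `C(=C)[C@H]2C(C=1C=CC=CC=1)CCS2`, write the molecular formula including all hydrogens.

Heavy atoms from the SMILES: 12 C, 1 S.
Implicit hydrogens by atom environment:
  5 × C (aromatic): 1 H each → 5
  3 × C: 2 H each → 6
  3 × C: 1 H each → 3
  1 × C (aromatic): no H
  1 × S: no H
  Total hydrogens = 14.
Molecular formula: C12H14S

C12H14S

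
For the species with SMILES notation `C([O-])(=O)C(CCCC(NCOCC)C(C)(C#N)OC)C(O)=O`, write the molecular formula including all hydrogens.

Heavy atoms from the SMILES: 14 C, 2 N, 6 O.
Implicit hydrogens by atom environment:
  5 × C: 2 H each → 10
  4 × C: no H
  4 × O: no H
  3 × C: 3 H each → 9
  2 × C: 1 H each → 2
  1 × N: 1 H
  1 × N: no H
  1 × O: 1 H
  1 × O (charge -1): no H
  Total hydrogens = 23.
Net charge -1.
Molecular formula: C14H23N2O6-

C14H23N2O6-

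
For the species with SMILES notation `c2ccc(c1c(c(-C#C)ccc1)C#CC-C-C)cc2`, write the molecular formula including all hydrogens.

C19H16

Heavy atoms from the SMILES: 19 C.
Implicit hydrogens by atom environment:
  8 × C (aromatic): 1 H each → 8
  4 × C (aromatic): no H
  3 × C: no H
  2 × C: 2 H each → 4
  1 × C: 3 H
  1 × C: 1 H
  Total hydrogens = 16.
Molecular formula: C19H16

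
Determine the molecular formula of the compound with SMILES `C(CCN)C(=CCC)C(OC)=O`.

C9H17NO2

Heavy atoms from the SMILES: 9 C, 1 N, 2 O.
Implicit hydrogens by atom environment:
  4 × C: 2 H each → 8
  2 × C: 3 H each → 6
  2 × C: no H
  2 × O: no H
  1 × C: 1 H
  1 × N: 2 H
  Total hydrogens = 17.
Molecular formula: C9H17NO2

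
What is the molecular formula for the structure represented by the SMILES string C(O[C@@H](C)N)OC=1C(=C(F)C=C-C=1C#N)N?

Heavy atoms from the SMILES: 10 C, 1 F, 3 N, 2 O.
Implicit hydrogens by atom environment:
  4 × C (aromatic): no H
  2 × C (aromatic): 1 H each → 2
  2 × N: 2 H each → 4
  2 × O: no H
  1 × C: 3 H
  1 × C: 2 H
  1 × C: 1 H
  1 × C: no H
  1 × F: no H
  1 × N: no H
  Total hydrogens = 12.
Molecular formula: C10H12FN3O2

C10H12FN3O2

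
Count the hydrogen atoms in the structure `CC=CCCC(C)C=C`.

16

Hydrogens are implicit in SMILES; fill each atom to its normal valence:
  4 × C: 1 H each → 4
  3 × C: 2 H each → 6
  2 × C: 3 H each → 6
  Total hydrogens = 16.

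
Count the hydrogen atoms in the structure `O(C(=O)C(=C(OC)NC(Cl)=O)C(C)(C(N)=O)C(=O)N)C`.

14

Hydrogens are implicit in SMILES; fill each atom to its normal valence:
  7 × C: no H
  6 × O: no H
  3 × C: 3 H each → 9
  2 × N: 2 H each → 4
  1 × Cl: no H
  1 × N: 1 H
  Total hydrogens = 14.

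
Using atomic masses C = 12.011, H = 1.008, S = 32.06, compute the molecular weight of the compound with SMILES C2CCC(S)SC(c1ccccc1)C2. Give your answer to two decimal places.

Molecular formula: C12H16S2.
M = 12×12.011 + 16×1.008 + 2×32.06 = 224.38 g/mol.

224.38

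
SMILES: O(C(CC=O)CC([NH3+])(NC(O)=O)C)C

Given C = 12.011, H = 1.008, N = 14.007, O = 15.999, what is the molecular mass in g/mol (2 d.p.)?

205.23

Molecular formula: C8H17N2O4+.
M = 8×12.011 + 17×1.008 + 2×14.007 + 4×15.999 = 205.23 g/mol.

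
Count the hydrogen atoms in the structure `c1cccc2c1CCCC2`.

Hydrogens are implicit in SMILES; fill each atom to its normal valence:
  4 × C: 2 H each → 8
  4 × C (aromatic): 1 H each → 4
  2 × C (aromatic): no H
  Total hydrogens = 12.

12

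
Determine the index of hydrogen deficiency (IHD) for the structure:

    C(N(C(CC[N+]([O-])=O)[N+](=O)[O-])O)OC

Molecular formula from the SMILES: C5H11N3O6.
DoU = (2C + 2 + N − H − X)/2 = (2·5 + 2 + 3 − 11 − 0)/2 = 4/2 = 2.
(Structurally: 0 ring(s) + 2 π bond(s) = 2.)

2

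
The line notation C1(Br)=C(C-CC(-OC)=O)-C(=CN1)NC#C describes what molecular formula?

Heavy atoms from the SMILES: 1 Br, 10 C, 2 N, 2 O.
Implicit hydrogens by atom environment:
  3 × C (aromatic): no H
  2 × C: 2 H each → 4
  2 × C: no H
  2 × O: no H
  1 × Br: no H
  1 × C: 3 H
  1 × C (aromatic): 1 H
  1 × C: 1 H
  1 × N (aromatic): 1 H
  1 × N: 1 H
  Total hydrogens = 11.
Molecular formula: C10H11BrN2O2

C10H11BrN2O2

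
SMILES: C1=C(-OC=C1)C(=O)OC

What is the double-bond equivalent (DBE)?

4

Molecular formula from the SMILES: C6H6O3.
DoU = (2C + 2 + N − H − X)/2 = (2·6 + 2 + 0 − 6 − 0)/2 = 8/2 = 4.
(Structurally: 1 ring(s) + 3 π bond(s) = 4.)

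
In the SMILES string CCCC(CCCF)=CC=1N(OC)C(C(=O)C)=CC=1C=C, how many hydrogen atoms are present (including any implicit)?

Hydrogens are implicit in SMILES; fill each atom to its normal valence:
  6 × C: 2 H each → 12
  3 × C: 3 H each → 9
  3 × C (aromatic): no H
  2 × C: 1 H each → 2
  2 × C: no H
  2 × O: no H
  1 × C (aromatic): 1 H
  1 × F: no H
  1 × N (aromatic): no H
  Total hydrogens = 24.

24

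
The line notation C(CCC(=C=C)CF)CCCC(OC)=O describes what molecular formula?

C12H19FO2

Heavy atoms from the SMILES: 12 C, 1 F, 2 O.
Implicit hydrogens by atom environment:
  8 × C: 2 H each → 16
  3 × C: no H
  2 × O: no H
  1 × C: 3 H
  1 × F: no H
  Total hydrogens = 19.
Molecular formula: C12H19FO2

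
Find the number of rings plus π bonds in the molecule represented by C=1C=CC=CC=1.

Molecular formula from the SMILES: C6H6.
DoU = (2C + 2 + N − H − X)/2 = (2·6 + 2 + 0 − 6 − 0)/2 = 8/2 = 4.
(Structurally: 1 ring(s) + 3 π bond(s) = 4.)

4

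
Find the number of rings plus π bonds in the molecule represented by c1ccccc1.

4

Molecular formula from the SMILES: C6H6.
DoU = (2C + 2 + N − H − X)/2 = (2·6 + 2 + 0 − 6 − 0)/2 = 8/2 = 4.
(Structurally: 1 ring(s) + 3 π bond(s) = 4.)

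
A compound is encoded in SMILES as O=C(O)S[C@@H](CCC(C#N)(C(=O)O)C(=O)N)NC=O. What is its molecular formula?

C9H11N3O6S

Heavy atoms from the SMILES: 9 C, 3 N, 6 O, 1 S.
Implicit hydrogens by atom environment:
  5 × C: no H
  4 × O: no H
  2 × C: 2 H each → 4
  2 × C: 1 H each → 2
  2 × O: 1 H each → 2
  1 × N: 2 H
  1 × N: 1 H
  1 × N: no H
  1 × S: no H
  Total hydrogens = 11.
Molecular formula: C9H11N3O6S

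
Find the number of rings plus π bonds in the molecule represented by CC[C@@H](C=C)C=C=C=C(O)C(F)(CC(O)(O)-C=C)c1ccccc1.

Molecular formula from the SMILES: C20H23FO3.
DoU = (2C + 2 + N − H − X)/2 = (2·20 + 2 + 0 − 23 − 1)/2 = 18/2 = 9.
(Structurally: 1 ring(s) + 8 π bond(s) = 9.)

9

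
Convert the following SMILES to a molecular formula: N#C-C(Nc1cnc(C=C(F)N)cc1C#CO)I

C11H8FIN4O

Heavy atoms from the SMILES: 11 C, 1 F, 1 I, 4 N, 1 O.
Implicit hydrogens by atom environment:
  4 × C: no H
  3 × C (aromatic): no H
  2 × C (aromatic): 1 H each → 2
  2 × C: 1 H each → 2
  1 × F: no H
  1 × I: no H
  1 × N: 2 H
  1 × N: 1 H
  1 × N (aromatic): no H
  1 × N: no H
  1 × O: 1 H
  Total hydrogens = 8.
Molecular formula: C11H8FIN4O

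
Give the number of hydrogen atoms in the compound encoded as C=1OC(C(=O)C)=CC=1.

6

Hydrogens are implicit in SMILES; fill each atom to its normal valence:
  3 × C (aromatic): 1 H each → 3
  1 × C: 3 H
  1 × C (aromatic): no H
  1 × C: no H
  1 × O (aromatic): no H
  1 × O: no H
  Total hydrogens = 6.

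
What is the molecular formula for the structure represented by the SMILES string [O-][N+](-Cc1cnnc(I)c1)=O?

C5H4IN3O2

Heavy atoms from the SMILES: 5 C, 1 I, 3 N, 2 O.
Implicit hydrogens by atom environment:
  2 × C (aromatic): 1 H each → 2
  2 × C (aromatic): no H
  2 × N (aromatic): no H
  1 × C: 2 H
  1 × I: no H
  1 × N (charge +1): no H
  1 × O: no H
  1 × O (charge -1): no H
  Total hydrogens = 4.
Molecular formula: C5H4IN3O2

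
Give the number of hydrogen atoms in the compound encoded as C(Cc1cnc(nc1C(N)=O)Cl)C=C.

Hydrogens are implicit in SMILES; fill each atom to its normal valence:
  3 × C: 2 H each → 6
  3 × C (aromatic): no H
  2 × N (aromatic): no H
  1 × C (aromatic): 1 H
  1 × C: 1 H
  1 × C: no H
  1 × Cl: no H
  1 × N: 2 H
  1 × O: no H
  Total hydrogens = 10.

10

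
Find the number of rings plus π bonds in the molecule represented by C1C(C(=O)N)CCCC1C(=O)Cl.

3

Molecular formula from the SMILES: C8H12ClNO2.
DoU = (2C + 2 + N − H − X)/2 = (2·8 + 2 + 1 − 12 − 1)/2 = 6/2 = 3.
(Structurally: 1 ring(s) + 2 π bond(s) = 3.)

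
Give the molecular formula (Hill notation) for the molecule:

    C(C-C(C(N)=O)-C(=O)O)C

Heavy atoms from the SMILES: 6 C, 1 N, 3 O.
Implicit hydrogens by atom environment:
  2 × C: 2 H each → 4
  2 × C: no H
  2 × O: no H
  1 × C: 3 H
  1 × C: 1 H
  1 × N: 2 H
  1 × O: 1 H
  Total hydrogens = 11.
Molecular formula: C6H11NO3

C6H11NO3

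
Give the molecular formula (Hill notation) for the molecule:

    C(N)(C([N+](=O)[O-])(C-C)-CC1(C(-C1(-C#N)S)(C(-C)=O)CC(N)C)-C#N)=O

C15H21N5O4S

Heavy atoms from the SMILES: 15 C, 5 N, 4 O, 1 S.
Implicit hydrogens by atom environment:
  8 × C: no H
  3 × C: 3 H each → 9
  3 × C: 2 H each → 6
  3 × O: no H
  2 × N: 2 H each → 4
  2 × N: no H
  1 × C: 1 H
  1 × N (charge +1): no H
  1 × O (charge -1): no H
  1 × S: 1 H
  Total hydrogens = 21.
Molecular formula: C15H21N5O4S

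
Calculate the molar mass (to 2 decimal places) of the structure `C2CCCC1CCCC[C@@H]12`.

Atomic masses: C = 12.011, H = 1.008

138.25

Molecular formula: C10H18.
M = 10×12.011 + 18×1.008 = 138.25 g/mol.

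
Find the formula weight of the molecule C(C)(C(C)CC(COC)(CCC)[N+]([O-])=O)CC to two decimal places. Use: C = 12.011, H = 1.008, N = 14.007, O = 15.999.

Molecular formula: C13H27NO3.
M = 13×12.011 + 27×1.008 + 1×14.007 + 3×15.999 = 245.36 g/mol.

245.36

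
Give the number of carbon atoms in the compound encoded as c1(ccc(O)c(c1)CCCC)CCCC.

14

The symbol for carbon appears 14 times in the SMILES. Lowercase c denotes aromatic carbon and counts toward C.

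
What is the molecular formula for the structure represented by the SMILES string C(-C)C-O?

C3H8O

Heavy atoms from the SMILES: 3 C, 1 O.
Implicit hydrogens by atom environment:
  2 × C: 2 H each → 4
  1 × C: 3 H
  1 × O: 1 H
  Total hydrogens = 8.
Molecular formula: C3H8O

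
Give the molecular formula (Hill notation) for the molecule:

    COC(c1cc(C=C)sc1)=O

C8H8O2S

Heavy atoms from the SMILES: 8 C, 2 O, 1 S.
Implicit hydrogens by atom environment:
  2 × C (aromatic): 1 H each → 2
  2 × C (aromatic): no H
  2 × O: no H
  1 × C: 3 H
  1 × C: 2 H
  1 × C: 1 H
  1 × C: no H
  1 × S (aromatic): no H
  Total hydrogens = 8.
Molecular formula: C8H8O2S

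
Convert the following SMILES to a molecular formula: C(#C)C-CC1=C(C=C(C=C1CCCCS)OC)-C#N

C16H19NOS

Heavy atoms from the SMILES: 16 C, 1 N, 1 O, 1 S.
Implicit hydrogens by atom environment:
  6 × C: 2 H each → 12
  4 × C (aromatic): no H
  2 × C (aromatic): 1 H each → 2
  2 × C: no H
  1 × C: 3 H
  1 × C: 1 H
  1 × N: no H
  1 × O: no H
  1 × S: 1 H
  Total hydrogens = 19.
Molecular formula: C16H19NOS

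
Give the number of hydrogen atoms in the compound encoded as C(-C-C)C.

Hydrogens are implicit in SMILES; fill each atom to its normal valence:
  2 × C: 3 H each → 6
  2 × C: 2 H each → 4
  Total hydrogens = 10.

10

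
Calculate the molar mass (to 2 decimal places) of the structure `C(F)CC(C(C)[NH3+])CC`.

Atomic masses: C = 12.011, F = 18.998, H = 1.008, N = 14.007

134.22

Molecular formula: C7H17FN+.
M = 7×12.011 + 1×18.998 + 17×1.008 + 1×14.007 = 134.22 g/mol.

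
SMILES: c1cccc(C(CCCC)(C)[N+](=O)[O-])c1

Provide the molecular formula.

C12H17NO2

Heavy atoms from the SMILES: 12 C, 1 N, 2 O.
Implicit hydrogens by atom environment:
  5 × C (aromatic): 1 H each → 5
  3 × C: 2 H each → 6
  2 × C: 3 H each → 6
  1 × C: no H
  1 × C (aromatic): no H
  1 × N (charge +1): no H
  1 × O: no H
  1 × O (charge -1): no H
  Total hydrogens = 17.
Molecular formula: C12H17NO2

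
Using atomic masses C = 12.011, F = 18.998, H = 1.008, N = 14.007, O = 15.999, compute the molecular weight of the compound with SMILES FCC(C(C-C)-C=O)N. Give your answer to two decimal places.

133.17

Molecular formula: C6H12FNO.
M = 6×12.011 + 1×18.998 + 12×1.008 + 1×14.007 + 1×15.999 = 133.17 g/mol.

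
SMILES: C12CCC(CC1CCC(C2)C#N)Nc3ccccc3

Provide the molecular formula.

C17H22N2

Heavy atoms from the SMILES: 17 C, 2 N.
Implicit hydrogens by atom environment:
  6 × C: 2 H each → 12
  5 × C (aromatic): 1 H each → 5
  4 × C: 1 H each → 4
  1 × C: no H
  1 × C (aromatic): no H
  1 × N: 1 H
  1 × N: no H
  Total hydrogens = 22.
Molecular formula: C17H22N2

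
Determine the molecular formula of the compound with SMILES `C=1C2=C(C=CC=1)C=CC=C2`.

C10H8

Heavy atoms from the SMILES: 10 C.
Implicit hydrogens by atom environment:
  8 × C (aromatic): 1 H each → 8
  2 × C (aromatic): no H
  Total hydrogens = 8.
Molecular formula: C10H8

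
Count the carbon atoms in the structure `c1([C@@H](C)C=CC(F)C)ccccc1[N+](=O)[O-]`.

The symbol for carbon appears 12 times in the SMILES. Lowercase c denotes aromatic carbon and counts toward C.

12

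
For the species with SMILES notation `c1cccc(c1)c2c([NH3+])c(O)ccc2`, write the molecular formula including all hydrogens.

C12H12NO+

Heavy atoms from the SMILES: 12 C, 1 N, 1 O.
Implicit hydrogens by atom environment:
  8 × C (aromatic): 1 H each → 8
  4 × C (aromatic): no H
  1 × N (charge +1): 3 H
  1 × O: 1 H
  Total hydrogens = 12.
Net charge +1.
Molecular formula: C12H12NO+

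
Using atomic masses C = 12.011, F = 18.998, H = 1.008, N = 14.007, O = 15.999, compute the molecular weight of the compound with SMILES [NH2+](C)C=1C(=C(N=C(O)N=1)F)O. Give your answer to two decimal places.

Molecular formula: C5H7FN3O2+.
M = 5×12.011 + 1×18.998 + 7×1.008 + 3×14.007 + 2×15.999 = 160.13 g/mol.

160.13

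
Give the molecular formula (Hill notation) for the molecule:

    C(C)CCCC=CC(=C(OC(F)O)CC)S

C12H21FO2S

Heavy atoms from the SMILES: 12 C, 1 F, 2 O, 1 S.
Implicit hydrogens by atom environment:
  5 × C: 2 H each → 10
  3 × C: 1 H each → 3
  2 × C: 3 H each → 6
  2 × C: no H
  1 × F: no H
  1 × O: 1 H
  1 × O: no H
  1 × S: 1 H
  Total hydrogens = 21.
Molecular formula: C12H21FO2S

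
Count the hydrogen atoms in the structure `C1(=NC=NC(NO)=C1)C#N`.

Hydrogens are implicit in SMILES; fill each atom to its normal valence:
  2 × C (aromatic): 1 H each → 2
  2 × C (aromatic): no H
  2 × N (aromatic): no H
  1 × C: no H
  1 × N: 1 H
  1 × N: no H
  1 × O: 1 H
  Total hydrogens = 4.

4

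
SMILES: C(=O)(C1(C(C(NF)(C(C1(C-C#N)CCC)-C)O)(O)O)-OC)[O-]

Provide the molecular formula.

C13H20FN2O6-

Heavy atoms from the SMILES: 13 C, 1 F, 2 N, 6 O.
Implicit hydrogens by atom environment:
  6 × C: no H
  3 × C: 3 H each → 9
  3 × C: 2 H each → 6
  3 × O: 1 H each → 3
  2 × O: no H
  1 × C: 1 H
  1 × F: no H
  1 × N: 1 H
  1 × N: no H
  1 × O (charge -1): no H
  Total hydrogens = 20.
Net charge -1.
Molecular formula: C13H20FN2O6-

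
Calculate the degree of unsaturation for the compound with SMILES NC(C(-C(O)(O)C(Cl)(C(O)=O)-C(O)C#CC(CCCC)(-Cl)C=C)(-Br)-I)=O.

Molecular formula from the SMILES: C15H19BrCl2INO6.
DoU = (2C + 2 + N − H − X)/2 = (2·15 + 2 + 1 − 19 − 4)/2 = 10/2 = 5.
(Structurally: 0 ring(s) + 5 π bond(s) = 5.)

5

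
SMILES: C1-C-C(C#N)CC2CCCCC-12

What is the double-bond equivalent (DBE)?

Molecular formula from the SMILES: C11H17N.
DoU = (2C + 2 + N − H − X)/2 = (2·11 + 2 + 1 − 17 − 0)/2 = 8/2 = 4.
(Structurally: 2 ring(s) + 2 π bond(s) = 4.)

4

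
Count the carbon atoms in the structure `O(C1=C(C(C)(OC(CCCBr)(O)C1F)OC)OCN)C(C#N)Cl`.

The symbol for carbon appears 13 times in the SMILES. (Cl is a single chlorine, not C + l.)

13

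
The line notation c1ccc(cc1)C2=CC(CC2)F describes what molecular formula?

C11H11F

Heavy atoms from the SMILES: 11 C, 1 F.
Implicit hydrogens by atom environment:
  5 × C (aromatic): 1 H each → 5
  2 × C: 2 H each → 4
  2 × C: 1 H each → 2
  1 × C: no H
  1 × C (aromatic): no H
  1 × F: no H
  Total hydrogens = 11.
Molecular formula: C11H11F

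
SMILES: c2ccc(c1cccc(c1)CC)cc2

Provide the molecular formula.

Heavy atoms from the SMILES: 14 C.
Implicit hydrogens by atom environment:
  9 × C (aromatic): 1 H each → 9
  3 × C (aromatic): no H
  1 × C: 3 H
  1 × C: 2 H
  Total hydrogens = 14.
Molecular formula: C14H14

C14H14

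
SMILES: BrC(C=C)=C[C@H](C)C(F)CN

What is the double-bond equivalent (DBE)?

2

Molecular formula from the SMILES: C8H13BrFN.
DoU = (2C + 2 + N − H − X)/2 = (2·8 + 2 + 1 − 13 − 2)/2 = 4/2 = 2.
(Structurally: 0 ring(s) + 2 π bond(s) = 2.)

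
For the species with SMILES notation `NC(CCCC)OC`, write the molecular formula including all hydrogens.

Heavy atoms from the SMILES: 6 C, 1 N, 1 O.
Implicit hydrogens by atom environment:
  3 × C: 2 H each → 6
  2 × C: 3 H each → 6
  1 × C: 1 H
  1 × N: 2 H
  1 × O: no H
  Total hydrogens = 15.
Molecular formula: C6H15NO

C6H15NO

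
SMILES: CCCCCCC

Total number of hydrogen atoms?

Hydrogens are implicit in SMILES; fill each atom to its normal valence:
  5 × C: 2 H each → 10
  2 × C: 3 H each → 6
  Total hydrogens = 16.

16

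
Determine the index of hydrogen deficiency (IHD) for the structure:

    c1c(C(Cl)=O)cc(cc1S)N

Molecular formula from the SMILES: C7H6ClNOS.
DoU = (2C + 2 + N − H − X)/2 = (2·7 + 2 + 1 − 6 − 1)/2 = 10/2 = 5.
(Structurally: 1 ring(s) + 4 π bond(s) = 5.)

5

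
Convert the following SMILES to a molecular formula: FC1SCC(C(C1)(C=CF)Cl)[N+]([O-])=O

Heavy atoms from the SMILES: 7 C, 1 Cl, 2 F, 1 N, 2 O, 1 S.
Implicit hydrogens by atom environment:
  4 × C: 1 H each → 4
  2 × C: 2 H each → 4
  2 × F: no H
  1 × C: no H
  1 × Cl: no H
  1 × N (charge +1): no H
  1 × O: no H
  1 × O (charge -1): no H
  1 × S: no H
  Total hydrogens = 8.
Molecular formula: C7H8ClF2NO2S

C7H8ClF2NO2S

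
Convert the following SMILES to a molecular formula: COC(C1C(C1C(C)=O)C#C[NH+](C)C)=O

C11H16NO3+

Heavy atoms from the SMILES: 11 C, 1 N, 3 O.
Implicit hydrogens by atom environment:
  4 × C: 3 H each → 12
  4 × C: no H
  3 × C: 1 H each → 3
  3 × O: no H
  1 × N (charge +1): 1 H
  Total hydrogens = 16.
Net charge +1.
Molecular formula: C11H16NO3+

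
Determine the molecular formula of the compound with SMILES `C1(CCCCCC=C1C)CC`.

C11H20

Heavy atoms from the SMILES: 11 C.
Implicit hydrogens by atom environment:
  6 × C: 2 H each → 12
  2 × C: 3 H each → 6
  2 × C: 1 H each → 2
  1 × C: no H
  Total hydrogens = 20.
Molecular formula: C11H20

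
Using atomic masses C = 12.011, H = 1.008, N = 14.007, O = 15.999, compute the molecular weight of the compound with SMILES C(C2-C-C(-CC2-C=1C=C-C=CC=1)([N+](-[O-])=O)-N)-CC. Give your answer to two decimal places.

Molecular formula: C14H20N2O2.
M = 14×12.011 + 20×1.008 + 2×14.007 + 2×15.999 = 248.33 g/mol.

248.33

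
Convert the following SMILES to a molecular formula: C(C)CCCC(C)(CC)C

C10H22

Heavy atoms from the SMILES: 10 C.
Implicit hydrogens by atom environment:
  5 × C: 2 H each → 10
  4 × C: 3 H each → 12
  1 × C: no H
  Total hydrogens = 22.
Molecular formula: C10H22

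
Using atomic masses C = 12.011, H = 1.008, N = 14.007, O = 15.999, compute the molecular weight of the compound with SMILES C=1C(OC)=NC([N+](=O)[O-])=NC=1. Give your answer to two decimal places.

155.11

Molecular formula: C5H5N3O3.
M = 5×12.011 + 5×1.008 + 3×14.007 + 3×15.999 = 155.11 g/mol.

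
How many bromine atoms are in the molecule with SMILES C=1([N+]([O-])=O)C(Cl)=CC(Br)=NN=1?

The symbol for bromine appears 1 time in the SMILES.

1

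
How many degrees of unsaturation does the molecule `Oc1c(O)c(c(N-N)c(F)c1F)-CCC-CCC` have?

4

Molecular formula from the SMILES: C12H18F2N2O2.
DoU = (2C + 2 + N − H − X)/2 = (2·12 + 2 + 2 − 18 − 2)/2 = 8/2 = 4.
(Structurally: 1 ring(s) + 3 π bond(s) = 4.)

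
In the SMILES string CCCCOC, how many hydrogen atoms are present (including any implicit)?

12

Hydrogens are implicit in SMILES; fill each atom to its normal valence:
  3 × C: 2 H each → 6
  2 × C: 3 H each → 6
  1 × O: no H
  Total hydrogens = 12.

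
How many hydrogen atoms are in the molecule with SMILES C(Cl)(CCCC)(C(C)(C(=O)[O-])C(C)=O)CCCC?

24

Hydrogens are implicit in SMILES; fill each atom to its normal valence:
  6 × C: 2 H each → 12
  4 × C: 3 H each → 12
  4 × C: no H
  2 × O: no H
  1 × Cl: no H
  1 × O (charge -1): no H
  Total hydrogens = 24.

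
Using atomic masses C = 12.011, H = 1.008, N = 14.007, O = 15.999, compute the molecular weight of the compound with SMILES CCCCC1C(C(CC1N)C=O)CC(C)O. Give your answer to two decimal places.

227.35

Molecular formula: C13H25NO2.
M = 13×12.011 + 25×1.008 + 1×14.007 + 2×15.999 = 227.35 g/mol.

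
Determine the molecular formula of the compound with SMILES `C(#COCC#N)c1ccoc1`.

C8H5NO2

Heavy atoms from the SMILES: 8 C, 1 N, 2 O.
Implicit hydrogens by atom environment:
  3 × C (aromatic): 1 H each → 3
  3 × C: no H
  1 × C: 2 H
  1 × C (aromatic): no H
  1 × N: no H
  1 × O (aromatic): no H
  1 × O: no H
  Total hydrogens = 5.
Molecular formula: C8H5NO2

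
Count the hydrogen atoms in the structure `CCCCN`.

11

Hydrogens are implicit in SMILES; fill each atom to its normal valence:
  3 × C: 2 H each → 6
  1 × C: 3 H
  1 × N: 2 H
  Total hydrogens = 11.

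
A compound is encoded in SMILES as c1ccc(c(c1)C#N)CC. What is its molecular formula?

C9H9N

Heavy atoms from the SMILES: 9 C, 1 N.
Implicit hydrogens by atom environment:
  4 × C (aromatic): 1 H each → 4
  2 × C (aromatic): no H
  1 × C: 3 H
  1 × C: 2 H
  1 × C: no H
  1 × N: no H
  Total hydrogens = 9.
Molecular formula: C9H9N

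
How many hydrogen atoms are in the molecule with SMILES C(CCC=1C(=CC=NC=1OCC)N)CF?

Hydrogens are implicit in SMILES; fill each atom to its normal valence:
  5 × C: 2 H each → 10
  3 × C (aromatic): no H
  2 × C (aromatic): 1 H each → 2
  1 × C: 3 H
  1 × F: no H
  1 × N: 2 H
  1 × N (aromatic): no H
  1 × O: no H
  Total hydrogens = 17.

17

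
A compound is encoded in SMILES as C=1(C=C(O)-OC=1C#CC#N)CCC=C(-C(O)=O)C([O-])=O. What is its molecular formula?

C13H8NO6-

Heavy atoms from the SMILES: 13 C, 1 N, 6 O.
Implicit hydrogens by atom environment:
  6 × C: no H
  3 × C (aromatic): no H
  2 × C: 2 H each → 4
  2 × O: 1 H each → 2
  2 × O: no H
  1 × C (aromatic): 1 H
  1 × C: 1 H
  1 × N: no H
  1 × O (aromatic): no H
  1 × O (charge -1): no H
  Total hydrogens = 8.
Net charge -1.
Molecular formula: C13H8NO6-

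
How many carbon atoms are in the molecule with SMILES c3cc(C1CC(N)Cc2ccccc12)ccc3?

The symbol for carbon appears 16 times in the SMILES. Lowercase c denotes aromatic carbon and counts toward C.

16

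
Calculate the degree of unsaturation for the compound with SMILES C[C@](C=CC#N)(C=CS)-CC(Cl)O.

4

Molecular formula from the SMILES: C9H12ClNOS.
DoU = (2C + 2 + N − H − X)/2 = (2·9 + 2 + 1 − 12 − 1)/2 = 8/2 = 4.
(Structurally: 0 ring(s) + 4 π bond(s) = 4.)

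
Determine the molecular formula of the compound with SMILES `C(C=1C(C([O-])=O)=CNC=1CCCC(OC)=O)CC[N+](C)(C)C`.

C16H26N2O4

Heavy atoms from the SMILES: 16 C, 2 N, 4 O.
Implicit hydrogens by atom environment:
  6 × C: 2 H each → 12
  4 × C: 3 H each → 12
  3 × C (aromatic): no H
  3 × O: no H
  2 × C: no H
  1 × C (aromatic): 1 H
  1 × N (aromatic): 1 H
  1 × N (charge +1): no H
  1 × O (charge -1): no H
  Total hydrogens = 26.
Molecular formula: C16H26N2O4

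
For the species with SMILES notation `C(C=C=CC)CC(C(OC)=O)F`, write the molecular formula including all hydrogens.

Heavy atoms from the SMILES: 9 C, 1 F, 2 O.
Implicit hydrogens by atom environment:
  3 × C: 1 H each → 3
  2 × C: 3 H each → 6
  2 × C: 2 H each → 4
  2 × C: no H
  2 × O: no H
  1 × F: no H
  Total hydrogens = 13.
Molecular formula: C9H13FO2

C9H13FO2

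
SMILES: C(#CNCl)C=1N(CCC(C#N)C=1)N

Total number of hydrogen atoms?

9

Hydrogens are implicit in SMILES; fill each atom to its normal valence:
  4 × C: no H
  2 × C: 2 H each → 4
  2 × C: 1 H each → 2
  2 × N: no H
  1 × Cl: no H
  1 × N: 2 H
  1 × N: 1 H
  Total hydrogens = 9.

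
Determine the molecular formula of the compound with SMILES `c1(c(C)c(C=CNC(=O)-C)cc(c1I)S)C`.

C12H14INOS

Heavy atoms from the SMILES: 12 C, 1 I, 1 N, 1 O, 1 S.
Implicit hydrogens by atom environment:
  5 × C (aromatic): no H
  3 × C: 3 H each → 9
  2 × C: 1 H each → 2
  1 × C (aromatic): 1 H
  1 × C: no H
  1 × I: no H
  1 × N: 1 H
  1 × O: no H
  1 × S: 1 H
  Total hydrogens = 14.
Molecular formula: C12H14INOS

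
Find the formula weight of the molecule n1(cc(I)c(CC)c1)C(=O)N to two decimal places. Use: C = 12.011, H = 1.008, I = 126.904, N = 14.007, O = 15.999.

264.07

Molecular formula: C7H9IN2O.
M = 7×12.011 + 9×1.008 + 1×126.904 + 2×14.007 + 1×15.999 = 264.07 g/mol.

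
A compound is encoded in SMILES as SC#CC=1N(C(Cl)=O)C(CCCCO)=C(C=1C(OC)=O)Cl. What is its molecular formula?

C13H13Cl2NO4S

Heavy atoms from the SMILES: 13 C, 2 Cl, 1 N, 4 O, 1 S.
Implicit hydrogens by atom environment:
  4 × C: 2 H each → 8
  4 × C (aromatic): no H
  4 × C: no H
  3 × O: no H
  2 × Cl: no H
  1 × C: 3 H
  1 × N (aromatic): no H
  1 × O: 1 H
  1 × S: 1 H
  Total hydrogens = 13.
Molecular formula: C13H13Cl2NO4S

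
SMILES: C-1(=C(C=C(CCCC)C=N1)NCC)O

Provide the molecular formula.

Heavy atoms from the SMILES: 11 C, 2 N, 1 O.
Implicit hydrogens by atom environment:
  4 × C: 2 H each → 8
  3 × C (aromatic): no H
  2 × C: 3 H each → 6
  2 × C (aromatic): 1 H each → 2
  1 × N: 1 H
  1 × N (aromatic): no H
  1 × O: 1 H
  Total hydrogens = 18.
Molecular formula: C11H18N2O

C11H18N2O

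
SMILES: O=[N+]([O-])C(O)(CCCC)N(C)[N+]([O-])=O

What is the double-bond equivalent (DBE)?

2

Molecular formula from the SMILES: C6H13N3O5.
DoU = (2C + 2 + N − H − X)/2 = (2·6 + 2 + 3 − 13 − 0)/2 = 4/2 = 2.
(Structurally: 0 ring(s) + 2 π bond(s) = 2.)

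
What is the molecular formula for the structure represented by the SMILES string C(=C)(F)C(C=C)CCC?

C8H13F

Heavy atoms from the SMILES: 8 C, 1 F.
Implicit hydrogens by atom environment:
  4 × C: 2 H each → 8
  2 × C: 1 H each → 2
  1 × C: 3 H
  1 × C: no H
  1 × F: no H
  Total hydrogens = 13.
Molecular formula: C8H13F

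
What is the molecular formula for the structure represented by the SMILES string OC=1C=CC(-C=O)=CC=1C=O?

Heavy atoms from the SMILES: 8 C, 3 O.
Implicit hydrogens by atom environment:
  3 × C (aromatic): 1 H each → 3
  3 × C (aromatic): no H
  2 × C: 1 H each → 2
  2 × O: no H
  1 × O: 1 H
  Total hydrogens = 6.
Molecular formula: C8H6O3

C8H6O3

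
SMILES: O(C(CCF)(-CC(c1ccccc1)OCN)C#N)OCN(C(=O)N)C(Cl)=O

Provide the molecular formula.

C16H20ClFN4O5

Heavy atoms from the SMILES: 16 C, 1 Cl, 1 F, 4 N, 5 O.
Implicit hydrogens by atom environment:
  5 × C: 2 H each → 10
  5 × C (aromatic): 1 H each → 5
  5 × O: no H
  4 × C: no H
  2 × N: 2 H each → 4
  2 × N: no H
  1 × C: 1 H
  1 × C (aromatic): no H
  1 × Cl: no H
  1 × F: no H
  Total hydrogens = 20.
Molecular formula: C16H20ClFN4O5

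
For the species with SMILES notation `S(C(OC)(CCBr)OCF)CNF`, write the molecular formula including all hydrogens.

Heavy atoms from the SMILES: 1 Br, 6 C, 2 F, 1 N, 2 O, 1 S.
Implicit hydrogens by atom environment:
  4 × C: 2 H each → 8
  2 × F: no H
  2 × O: no H
  1 × Br: no H
  1 × C: 3 H
  1 × C: no H
  1 × N: 1 H
  1 × S: no H
  Total hydrogens = 12.
Molecular formula: C6H12BrF2NO2S

C6H12BrF2NO2S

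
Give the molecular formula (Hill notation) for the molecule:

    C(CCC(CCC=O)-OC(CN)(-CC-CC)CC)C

Heavy atoms from the SMILES: 16 C, 1 N, 2 O.
Implicit hydrogens by atom environment:
  10 × C: 2 H each → 20
  3 × C: 3 H each → 9
  2 × C: 1 H each → 2
  2 × O: no H
  1 × C: no H
  1 × N: 2 H
  Total hydrogens = 33.
Molecular formula: C16H33NO2

C16H33NO2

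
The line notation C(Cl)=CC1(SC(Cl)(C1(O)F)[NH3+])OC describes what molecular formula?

Heavy atoms from the SMILES: 6 C, 2 Cl, 1 F, 1 N, 2 O, 1 S.
Implicit hydrogens by atom environment:
  3 × C: no H
  2 × C: 1 H each → 2
  2 × Cl: no H
  1 × C: 3 H
  1 × F: no H
  1 × N (charge +1): 3 H
  1 × O: 1 H
  1 × O: no H
  1 × S: no H
  Total hydrogens = 9.
Net charge +1.
Molecular formula: C6H9Cl2FNO2S+

C6H9Cl2FNO2S+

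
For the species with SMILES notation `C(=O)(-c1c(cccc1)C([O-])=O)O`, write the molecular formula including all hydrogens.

Heavy atoms from the SMILES: 8 C, 4 O.
Implicit hydrogens by atom environment:
  4 × C (aromatic): 1 H each → 4
  2 × C (aromatic): no H
  2 × C: no H
  2 × O: no H
  1 × O: 1 H
  1 × O (charge -1): no H
  Total hydrogens = 5.
Net charge -1.
Molecular formula: C8H5O4-

C8H5O4-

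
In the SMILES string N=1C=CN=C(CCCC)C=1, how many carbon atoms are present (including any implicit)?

8

The symbol for carbon appears 8 times in the SMILES.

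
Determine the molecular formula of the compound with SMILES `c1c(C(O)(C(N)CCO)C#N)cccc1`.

C11H14N2O2

Heavy atoms from the SMILES: 11 C, 2 N, 2 O.
Implicit hydrogens by atom environment:
  5 × C (aromatic): 1 H each → 5
  2 × C: 2 H each → 4
  2 × C: no H
  2 × O: 1 H each → 2
  1 × C: 1 H
  1 × C (aromatic): no H
  1 × N: 2 H
  1 × N: no H
  Total hydrogens = 14.
Molecular formula: C11H14N2O2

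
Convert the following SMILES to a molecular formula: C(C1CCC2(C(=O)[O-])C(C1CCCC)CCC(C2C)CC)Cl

Heavy atoms from the SMILES: 19 C, 1 Cl, 2 O.
Implicit hydrogens by atom environment:
  9 × C: 2 H each → 18
  5 × C: 1 H each → 5
  3 × C: 3 H each → 9
  2 × C: no H
  1 × Cl: no H
  1 × O: no H
  1 × O (charge -1): no H
  Total hydrogens = 32.
Net charge -1.
Molecular formula: C19H32ClO2-

C19H32ClO2-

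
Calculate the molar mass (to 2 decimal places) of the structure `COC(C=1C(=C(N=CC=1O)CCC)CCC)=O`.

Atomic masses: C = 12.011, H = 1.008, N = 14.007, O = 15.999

Molecular formula: C13H19NO3.
M = 13×12.011 + 19×1.008 + 1×14.007 + 3×15.999 = 237.30 g/mol.

237.30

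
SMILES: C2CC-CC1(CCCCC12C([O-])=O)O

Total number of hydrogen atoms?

Hydrogens are implicit in SMILES; fill each atom to its normal valence:
  8 × C: 2 H each → 16
  3 × C: no H
  1 × O: 1 H
  1 × O: no H
  1 × O (charge -1): no H
  Total hydrogens = 17.

17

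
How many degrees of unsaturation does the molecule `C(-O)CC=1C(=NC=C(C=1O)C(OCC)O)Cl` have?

Molecular formula from the SMILES: C10H14ClNO4.
DoU = (2C + 2 + N − H − X)/2 = (2·10 + 2 + 1 − 14 − 1)/2 = 8/2 = 4.
(Structurally: 1 ring(s) + 3 π bond(s) = 4.)

4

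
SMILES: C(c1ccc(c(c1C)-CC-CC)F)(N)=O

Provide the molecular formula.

C12H16FNO

Heavy atoms from the SMILES: 12 C, 1 F, 1 N, 1 O.
Implicit hydrogens by atom environment:
  4 × C (aromatic): no H
  3 × C: 2 H each → 6
  2 × C: 3 H each → 6
  2 × C (aromatic): 1 H each → 2
  1 × C: no H
  1 × F: no H
  1 × N: 2 H
  1 × O: no H
  Total hydrogens = 16.
Molecular formula: C12H16FNO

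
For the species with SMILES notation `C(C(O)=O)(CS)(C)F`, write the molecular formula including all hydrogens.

Heavy atoms from the SMILES: 4 C, 1 F, 2 O, 1 S.
Implicit hydrogens by atom environment:
  2 × C: no H
  1 × C: 3 H
  1 × C: 2 H
  1 × F: no H
  1 × O: 1 H
  1 × O: no H
  1 × S: 1 H
  Total hydrogens = 7.
Molecular formula: C4H7FO2S

C4H7FO2S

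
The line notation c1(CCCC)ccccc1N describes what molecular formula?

C10H15N

Heavy atoms from the SMILES: 10 C, 1 N.
Implicit hydrogens by atom environment:
  4 × C (aromatic): 1 H each → 4
  3 × C: 2 H each → 6
  2 × C (aromatic): no H
  1 × C: 3 H
  1 × N: 2 H
  Total hydrogens = 15.
Molecular formula: C10H15N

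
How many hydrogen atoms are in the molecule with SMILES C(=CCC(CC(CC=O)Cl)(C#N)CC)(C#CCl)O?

Hydrogens are implicit in SMILES; fill each atom to its normal valence:
  5 × C: no H
  4 × C: 2 H each → 8
  3 × C: 1 H each → 3
  2 × Cl: no H
  1 × C: 3 H
  1 × N: no H
  1 × O: 1 H
  1 × O: no H
  Total hydrogens = 15.

15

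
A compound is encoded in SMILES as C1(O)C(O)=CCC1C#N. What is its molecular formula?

Heavy atoms from the SMILES: 6 C, 1 N, 2 O.
Implicit hydrogens by atom environment:
  3 × C: 1 H each → 3
  2 × C: no H
  2 × O: 1 H each → 2
  1 × C: 2 H
  1 × N: no H
  Total hydrogens = 7.
Molecular formula: C6H7NO2

C6H7NO2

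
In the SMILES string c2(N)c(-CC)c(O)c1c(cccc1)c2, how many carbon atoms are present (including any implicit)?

12

The symbol for carbon appears 12 times in the SMILES. Lowercase c denotes aromatic carbon and counts toward C.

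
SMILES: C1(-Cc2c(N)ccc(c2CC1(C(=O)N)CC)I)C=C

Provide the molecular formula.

Heavy atoms from the SMILES: 15 C, 1 I, 2 N, 1 O.
Implicit hydrogens by atom environment:
  4 × C: 2 H each → 8
  4 × C (aromatic): no H
  2 × C (aromatic): 1 H each → 2
  2 × C: 1 H each → 2
  2 × C: no H
  2 × N: 2 H each → 4
  1 × C: 3 H
  1 × I: no H
  1 × O: no H
  Total hydrogens = 19.
Molecular formula: C15H19IN2O

C15H19IN2O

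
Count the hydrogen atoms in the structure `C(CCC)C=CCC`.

Hydrogens are implicit in SMILES; fill each atom to its normal valence:
  4 × C: 2 H each → 8
  2 × C: 3 H each → 6
  2 × C: 1 H each → 2
  Total hydrogens = 16.

16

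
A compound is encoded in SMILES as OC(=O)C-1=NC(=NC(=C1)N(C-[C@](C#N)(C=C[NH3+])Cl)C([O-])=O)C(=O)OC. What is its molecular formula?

C13H12ClN5O6

Heavy atoms from the SMILES: 13 C, 1 Cl, 5 N, 6 O.
Implicit hydrogens by atom environment:
  5 × C: no H
  4 × O: no H
  3 × C (aromatic): no H
  2 × C: 1 H each → 2
  2 × N (aromatic): no H
  2 × N: no H
  1 × C: 3 H
  1 × C: 2 H
  1 × C (aromatic): 1 H
  1 × Cl: no H
  1 × N (charge +1): 3 H
  1 × O: 1 H
  1 × O (charge -1): no H
  Total hydrogens = 12.
Molecular formula: C13H12ClN5O6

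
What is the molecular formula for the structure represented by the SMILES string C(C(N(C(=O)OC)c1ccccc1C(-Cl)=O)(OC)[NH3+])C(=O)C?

Heavy atoms from the SMILES: 14 C, 1 Cl, 2 N, 5 O.
Implicit hydrogens by atom environment:
  5 × O: no H
  4 × C (aromatic): 1 H each → 4
  4 × C: no H
  3 × C: 3 H each → 9
  2 × C (aromatic): no H
  1 × C: 2 H
  1 × Cl: no H
  1 × N (charge +1): 3 H
  1 × N: no H
  Total hydrogens = 18.
Net charge +1.
Molecular formula: C14H18ClN2O5+

C14H18ClN2O5+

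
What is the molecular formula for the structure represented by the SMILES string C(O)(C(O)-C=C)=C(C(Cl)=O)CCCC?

Heavy atoms from the SMILES: 10 C, 1 Cl, 3 O.
Implicit hydrogens by atom environment:
  4 × C: 2 H each → 8
  3 × C: no H
  2 × C: 1 H each → 2
  2 × O: 1 H each → 2
  1 × C: 3 H
  1 × Cl: no H
  1 × O: no H
  Total hydrogens = 15.
Molecular formula: C10H15ClO3

C10H15ClO3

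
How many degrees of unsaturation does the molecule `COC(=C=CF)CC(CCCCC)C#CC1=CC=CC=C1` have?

8

Molecular formula from the SMILES: C19H23FO.
DoU = (2C + 2 + N − H − X)/2 = (2·19 + 2 + 0 − 23 − 1)/2 = 16/2 = 8.
(Structurally: 1 ring(s) + 7 π bond(s) = 8.)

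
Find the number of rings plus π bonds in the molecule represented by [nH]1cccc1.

Molecular formula from the SMILES: C4H5N.
DoU = (2C + 2 + N − H − X)/2 = (2·4 + 2 + 1 − 5 − 0)/2 = 6/2 = 3.
(Structurally: 1 ring(s) + 2 π bond(s) = 3.)

3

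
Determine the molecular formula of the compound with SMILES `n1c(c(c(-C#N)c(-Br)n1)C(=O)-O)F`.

C6HBrFN3O2

Heavy atoms from the SMILES: 1 Br, 6 C, 1 F, 3 N, 2 O.
Implicit hydrogens by atom environment:
  4 × C (aromatic): no H
  2 × C: no H
  2 × N (aromatic): no H
  1 × Br: no H
  1 × F: no H
  1 × N: no H
  1 × O: 1 H
  1 × O: no H
  Total hydrogens = 1.
Molecular formula: C6HBrFN3O2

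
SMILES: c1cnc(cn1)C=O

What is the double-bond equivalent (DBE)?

5

Molecular formula from the SMILES: C5H4N2O.
DoU = (2C + 2 + N − H − X)/2 = (2·5 + 2 + 2 − 4 − 0)/2 = 10/2 = 5.
(Structurally: 1 ring(s) + 4 π bond(s) = 5.)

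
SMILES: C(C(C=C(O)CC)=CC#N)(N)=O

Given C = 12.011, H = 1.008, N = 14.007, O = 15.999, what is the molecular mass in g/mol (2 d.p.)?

Molecular formula: C8H10N2O2.
M = 8×12.011 + 10×1.008 + 2×14.007 + 2×15.999 = 166.18 g/mol.

166.18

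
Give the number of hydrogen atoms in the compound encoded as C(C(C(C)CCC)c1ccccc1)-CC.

Hydrogens are implicit in SMILES; fill each atom to its normal valence:
  5 × C (aromatic): 1 H each → 5
  4 × C: 2 H each → 8
  3 × C: 3 H each → 9
  2 × C: 1 H each → 2
  1 × C (aromatic): no H
  Total hydrogens = 24.

24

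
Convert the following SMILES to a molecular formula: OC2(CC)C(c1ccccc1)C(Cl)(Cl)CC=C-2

C14H16Cl2O

Heavy atoms from the SMILES: 14 C, 2 Cl, 1 O.
Implicit hydrogens by atom environment:
  5 × C (aromatic): 1 H each → 5
  3 × C: 1 H each → 3
  2 × C: 2 H each → 4
  2 × C: no H
  2 × Cl: no H
  1 × C: 3 H
  1 × C (aromatic): no H
  1 × O: 1 H
  Total hydrogens = 16.
Molecular formula: C14H16Cl2O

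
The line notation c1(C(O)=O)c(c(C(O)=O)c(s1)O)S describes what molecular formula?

Heavy atoms from the SMILES: 6 C, 5 O, 2 S.
Implicit hydrogens by atom environment:
  4 × C (aromatic): no H
  3 × O: 1 H each → 3
  2 × C: no H
  2 × O: no H
  1 × S: 1 H
  1 × S (aromatic): no H
  Total hydrogens = 4.
Molecular formula: C6H4O5S2

C6H4O5S2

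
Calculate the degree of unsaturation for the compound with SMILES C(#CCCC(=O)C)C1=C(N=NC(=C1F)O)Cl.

7

Molecular formula from the SMILES: C10H8ClFN2O2.
DoU = (2C + 2 + N − H − X)/2 = (2·10 + 2 + 2 − 8 − 2)/2 = 14/2 = 7.
(Structurally: 1 ring(s) + 6 π bond(s) = 7.)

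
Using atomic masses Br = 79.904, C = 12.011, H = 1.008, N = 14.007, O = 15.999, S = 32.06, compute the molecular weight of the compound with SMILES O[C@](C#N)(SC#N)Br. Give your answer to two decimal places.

Molecular formula: C3HBrN2OS.
M = 1×79.904 + 3×12.011 + 1×1.008 + 2×14.007 + 1×15.999 + 1×32.06 = 193.02 g/mol.

193.02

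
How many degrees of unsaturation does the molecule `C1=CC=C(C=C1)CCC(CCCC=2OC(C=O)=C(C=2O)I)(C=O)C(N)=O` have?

Molecular formula from the SMILES: C19H20INO5.
DoU = (2C + 2 + N − H − X)/2 = (2·19 + 2 + 1 − 20 − 1)/2 = 20/2 = 10.
(Structurally: 2 ring(s) + 8 π bond(s) = 10.)

10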